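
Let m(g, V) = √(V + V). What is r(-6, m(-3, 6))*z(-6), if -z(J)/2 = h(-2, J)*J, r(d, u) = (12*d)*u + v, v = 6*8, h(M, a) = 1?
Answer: 576 - 1728*√3 ≈ -2417.0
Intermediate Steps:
v = 48
m(g, V) = √2*√V (m(g, V) = √(2*V) = √2*√V)
r(d, u) = 48 + 12*d*u (r(d, u) = (12*d)*u + 48 = 12*d*u + 48 = 48 + 12*d*u)
z(J) = -2*J
r(-6, m(-3, 6))*z(-6) = (48 + 12*(-6)*(√2*√6))*(-2*(-6)) = (48 + 12*(-6)*(2*√3))*12 = (48 - 144*√3)*12 = 576 - 1728*√3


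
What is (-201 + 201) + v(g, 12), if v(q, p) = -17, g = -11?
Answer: -17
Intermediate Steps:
(-201 + 201) + v(g, 12) = (-201 + 201) - 17 = 0 - 17 = -17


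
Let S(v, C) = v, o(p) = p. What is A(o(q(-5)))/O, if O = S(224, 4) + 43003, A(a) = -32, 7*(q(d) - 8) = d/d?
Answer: -32/43227 ≈ -0.00074028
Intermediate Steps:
q(d) = 57/7 (q(d) = 8 + (d/d)/7 = 8 + (1/7)*1 = 8 + 1/7 = 57/7)
O = 43227 (O = 224 + 43003 = 43227)
A(o(q(-5)))/O = -32/43227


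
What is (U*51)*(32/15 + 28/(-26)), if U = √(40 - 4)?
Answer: 21012/65 ≈ 323.26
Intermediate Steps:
U = 6 (U = √36 = 6)
(U*51)*(32/15 + 28/(-26)) = (6*51)*(32/15 + 28/(-26)) = 306*(32*(1/15) + 28*(-1/26)) = 306*(32/15 - 14/13) = 306*(206/195) = 21012/65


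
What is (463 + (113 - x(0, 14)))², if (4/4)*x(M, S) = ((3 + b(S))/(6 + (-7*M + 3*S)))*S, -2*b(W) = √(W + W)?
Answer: 11907697/36 + 32207*√7/96 ≈ 3.3166e+5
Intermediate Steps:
b(W) = -√2*√W/2 (b(W) = -√(W + W)/2 = -√2*√W/2)
x(M, S) = S*(3 - √2*√S/2)/(6 - 7*M + 3*S) (x(M, S) = ((3 - √2*√S/2)/(6 + (-7*M + 3*S)))*S = ((3 - √2*√S/2)/(6 - 7*M + 3*S))*S = S*(3 - √2*√S/2)/(6 - 7*M + 3*S))
(463 + (113 - x(0, 14)))² = (463 + (113 - (-6*14 + √2*14^(3/2))/(2*(-6 - 3*14 + 7*0))))² = (463 + (113 - (-84 + √2*(14*√14))/(2*(-6 - 42 + 0))))² = (463 + (113 - (-84 + 28*√7)/(2*(-48))))² = (463 + (113 - (-1)*(-84 + 28*√7)/(2*48)))² = (463 + (113 - (7/8 - 7*√7/24)))² = (463 + (113 + (-7/8 + 7*√7/24)))² = (463 + (897/8 + 7*√7/24))² = (4601/8 + 7*√7/24)²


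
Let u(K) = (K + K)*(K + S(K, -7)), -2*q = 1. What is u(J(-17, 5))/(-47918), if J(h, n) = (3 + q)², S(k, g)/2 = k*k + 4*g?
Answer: -5675/766688 ≈ -0.0074020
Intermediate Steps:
q = -½ (q = -½*1 = -½ ≈ -0.50000)
S(k, g) = 2*k² + 8*g (S(k, g) = 2*(k*k + 4*g) = 2*(k² + 4*g) = 2*k² + 8*g)
J(h, n) = 25/4 (J(h, n) = (3 - ½)² = (5/2)² = 25/4)
u(K) = 2*K*(-56 + K + 2*K²) (u(K) = (K + K)*(K + (2*K² + 8*(-7))) = (2*K)*(K + (2*K² - 56)) = (2*K)*(K + (-56 + 2*K²)) = (2*K)*(-56 + K + 2*K²) = 2*K*(-56 + K + 2*K²))
u(J(-17, 5))/(-47918) = (2*(25/4)*(-56 + 25/4 + 2*(25/4)²))/(-47918) = (2*(25/4)*(-56 + 25/4 + 2*(625/16)))*(-1/47918) = (2*(25/4)*(-56 + 25/4 + 625/8))*(-1/47918) = (2*(25/4)*(227/8))*(-1/47918) = (5675/16)*(-1/47918) = -5675/766688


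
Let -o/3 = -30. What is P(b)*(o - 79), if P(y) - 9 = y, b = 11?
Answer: 220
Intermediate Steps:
o = 90 (o = -3*(-30) = 90)
P(y) = 9 + y
P(b)*(o - 79) = (9 + 11)*(90 - 79) = 20*11 = 220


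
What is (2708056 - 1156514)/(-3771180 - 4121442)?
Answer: -775771/3946311 ≈ -0.19658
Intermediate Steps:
(2708056 - 1156514)/(-3771180 - 4121442) = 1551542/(-7892622) = 1551542*(-1/7892622) = -775771/3946311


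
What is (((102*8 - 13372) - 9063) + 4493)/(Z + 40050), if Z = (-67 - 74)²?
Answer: -17126/59931 ≈ -0.28576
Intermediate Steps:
Z = 19881 (Z = (-141)² = 19881)
(((102*8 - 13372) - 9063) + 4493)/(Z + 40050) = (((102*8 - 13372) - 9063) + 4493)/(19881 + 40050) = (((816 - 13372) - 9063) + 4493)/59931 = ((-12556 - 9063) + 4493)*(1/59931) = (-21619 + 4493)*(1/59931) = -17126*1/59931 = -17126/59931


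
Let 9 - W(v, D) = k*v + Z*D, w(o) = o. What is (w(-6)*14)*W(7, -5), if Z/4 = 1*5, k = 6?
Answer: -5628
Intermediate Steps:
Z = 20 (Z = 4*(1*5) = 4*5 = 20)
W(v, D) = 9 - 20*D - 6*v (W(v, D) = 9 - (6*v + 20*D) = 9 + (-20*D - 6*v) = 9 - 20*D - 6*v)
(w(-6)*14)*W(7, -5) = (-6*14)*(9 - 20*(-5) - 6*7) = -84*(9 + 100 - 42) = -84*67 = -5628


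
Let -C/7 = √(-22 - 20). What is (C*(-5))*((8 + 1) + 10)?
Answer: 665*I*√42 ≈ 4309.7*I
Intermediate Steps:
C = -7*I*√42 (C = -7*√(-22 - 20) = -7*I*√42 ≈ -45.365*I)
(C*(-5))*((8 + 1) + 10) = (-7*I*√42*(-5))*((8 + 1) + 10) = (35*I*√42)*(9 + 10) = (35*I*√42)*19 = 665*I*√42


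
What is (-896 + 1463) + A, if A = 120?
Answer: 687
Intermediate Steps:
(-896 + 1463) + A = (-896 + 1463) + 120 = 567 + 120 = 687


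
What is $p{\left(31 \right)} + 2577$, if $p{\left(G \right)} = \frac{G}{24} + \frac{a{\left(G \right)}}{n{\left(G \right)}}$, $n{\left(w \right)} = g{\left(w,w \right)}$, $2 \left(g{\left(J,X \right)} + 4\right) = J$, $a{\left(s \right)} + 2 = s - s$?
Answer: $\frac{1423121}{552} \approx 2578.1$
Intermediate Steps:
$a{\left(s \right)} = -2$ ($a{\left(s \right)} = -2 + \left(s - s\right) = -2 + 0 = -2$)
$g{\left(J,X \right)} = -4 + \frac{J}{2}$
$n{\left(w \right)} = -4 + \frac{w}{2}$
$p{\left(G \right)} = - \frac{2}{-4 + \frac{G}{2}} + \frac{G}{24}$ ($p{\left(G \right)} = \frac{G}{24} - \frac{2}{-4 + \frac{G}{2}} = - \frac{2}{-4 + \frac{G}{2}} + \frac{G}{24}$)
$p{\left(31 \right)} + 2577 = \frac{-96 + 31 \left(-8 + 31\right)}{24 \left(-8 + 31\right)} + 2577 = \frac{-96 + 31 \cdot 23}{24 \cdot 23} + 2577 = \frac{1}{24} \cdot \frac{1}{23} \left(-96 + 713\right) + 2577 = \frac{1}{24} \cdot \frac{1}{23} \cdot 617 + 2577 = \frac{617}{552} + 2577 = \frac{1423121}{552}$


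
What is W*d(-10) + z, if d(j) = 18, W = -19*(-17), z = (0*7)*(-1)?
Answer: 5814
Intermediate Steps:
z = 0 (z = 0*(-1) = 0)
W = 323
W*d(-10) + z = 323*18 + 0 = 5814 + 0 = 5814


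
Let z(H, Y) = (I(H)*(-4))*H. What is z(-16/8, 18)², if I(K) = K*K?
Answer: 1024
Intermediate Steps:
I(K) = K²
z(H, Y) = -4*H³ (z(H, Y) = (H²*(-4))*H = (-4*H²)*H = -4*H³)
z(-16/8, 18)² = (-4*(-16/8)³)² = (-4*(-16*⅛)³)² = (-4*(-2)³)² = (-4*(-8))² = 32² = 1024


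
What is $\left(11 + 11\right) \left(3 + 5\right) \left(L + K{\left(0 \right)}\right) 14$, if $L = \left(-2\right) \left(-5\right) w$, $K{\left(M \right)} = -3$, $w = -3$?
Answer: $-81312$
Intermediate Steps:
$L = -30$ ($L = \left(-2\right) \left(-5\right) \left(-3\right) = 10 \left(-3\right) = -30$)
$\left(11 + 11\right) \left(3 + 5\right) \left(L + K{\left(0 \right)}\right) 14 = \left(11 + 11\right) \left(3 + 5\right) \left(-30 - 3\right) 14 = 22 \cdot 8 \left(-33\right) 14 = 176 \left(-33\right) 14 = \left(-5808\right) 14 = -81312$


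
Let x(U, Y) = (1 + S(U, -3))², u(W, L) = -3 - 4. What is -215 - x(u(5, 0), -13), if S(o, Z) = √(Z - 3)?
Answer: -210 - 2*I*√6 ≈ -210.0 - 4.899*I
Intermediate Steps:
S(o, Z) = √(-3 + Z)
u(W, L) = -7
x(U, Y) = (1 + I*√6)² (x(U, Y) = (1 + √(-3 - 3))² = (1 + √(-6))² = (1 + I*√6)²)
-215 - x(u(5, 0), -13) = -215 - (1 + I*√6)²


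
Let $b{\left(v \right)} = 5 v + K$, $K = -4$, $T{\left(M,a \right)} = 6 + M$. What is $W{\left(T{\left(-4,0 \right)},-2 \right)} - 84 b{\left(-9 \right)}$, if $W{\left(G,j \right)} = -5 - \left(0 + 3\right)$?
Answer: $4108$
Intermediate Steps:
$W{\left(G,j \right)} = -8$ ($W{\left(G,j \right)} = -5 - 3 = -8$)
$b{\left(v \right)} = -4 + 5 v$ ($b{\left(v \right)} = 5 v - 4 = -4 + 5 v$)
$W{\left(T{\left(-4,0 \right)},-2 \right)} - 84 b{\left(-9 \right)} = -8 - 84 \left(-4 + 5 \left(-9\right)\right) = -8 - 84 \left(-4 - 45\right) = -8 - -4116 = -8 + 4116 = 4108$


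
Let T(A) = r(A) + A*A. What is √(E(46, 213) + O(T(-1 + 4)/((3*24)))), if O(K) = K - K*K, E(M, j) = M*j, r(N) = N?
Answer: √352733/6 ≈ 98.986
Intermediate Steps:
T(A) = A + A² (T(A) = A + A*A = A + A²)
O(K) = K - K²
√(E(46, 213) + O(T(-1 + 4)/((3*24)))) = √(46*213 + (((-1 + 4)*(1 + (-1 + 4)))/((3*24)))*(1 - (-1 + 4)*(1 + (-1 + 4))/(3*24))) = √(9798 + ((3*(1 + 3))/72)*(1 - 3*(1 + 3)/72)) = √(9798 + ((3*4)*(1/72))*(1 - 3*4/72)) = √(9798 + (12*(1/72))*(1 - 12/72)) = √(9798 + (1 - 1*⅙)/6) = √(9798 + (1 - ⅙)/6) = √(9798 + (⅙)*(⅚)) = √(9798 + 5/36) = √(352733/36) = √352733/6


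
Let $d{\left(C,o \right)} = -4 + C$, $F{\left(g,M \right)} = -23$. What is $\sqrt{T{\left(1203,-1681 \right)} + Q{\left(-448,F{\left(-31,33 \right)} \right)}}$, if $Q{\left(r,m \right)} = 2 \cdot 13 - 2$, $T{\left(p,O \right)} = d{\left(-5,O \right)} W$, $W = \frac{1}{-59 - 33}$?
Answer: $\frac{\sqrt{50991}}{46} \approx 4.909$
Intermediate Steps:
$W = - \frac{1}{92}$ ($W = \frac{1}{-92} = - \frac{1}{92} \approx -0.01087$)
$T{\left(p,O \right)} = \frac{9}{92}$ ($T{\left(p,O \right)} = \left(-4 - 5\right) \left(- \frac{1}{92}\right) = \left(-9\right) \left(- \frac{1}{92}\right) = \frac{9}{92}$)
$Q{\left(r,m \right)} = 24$ ($Q{\left(r,m \right)} = 26 - 2 = 24$)
$\sqrt{T{\left(1203,-1681 \right)} + Q{\left(-448,F{\left(-31,33 \right)} \right)}} = \sqrt{\frac{9}{92} + 24} = \sqrt{\frac{2217}{92}} = \frac{\sqrt{50991}}{46}$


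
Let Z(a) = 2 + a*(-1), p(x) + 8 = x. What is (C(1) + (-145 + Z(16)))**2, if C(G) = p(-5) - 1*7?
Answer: 32041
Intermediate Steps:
p(x) = -8 + x
Z(a) = 2 - a
C(G) = -20 (C(G) = (-8 - 5) - 1*7 = -13 - 7 = -20)
(C(1) + (-145 + Z(16)))**2 = (-20 + (-145 + (2 - 1*16)))**2 = (-20 + (-145 + (2 - 16)))**2 = (-20 + (-145 - 14))**2 = (-20 - 159)**2 = (-179)**2 = 32041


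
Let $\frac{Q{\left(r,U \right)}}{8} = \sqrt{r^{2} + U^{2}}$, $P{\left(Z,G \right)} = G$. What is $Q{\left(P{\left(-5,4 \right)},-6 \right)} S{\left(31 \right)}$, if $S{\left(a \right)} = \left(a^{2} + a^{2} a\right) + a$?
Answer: $492528 \sqrt{13} \approx 1.7758 \cdot 10^{6}$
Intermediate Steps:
$S{\left(a \right)} = a + a^{2} + a^{3}$ ($S{\left(a \right)} = \left(a^{2} + a^{3}\right) + a = a + a^{2} + a^{3}$)
$Q{\left(r,U \right)} = 8 \sqrt{U^{2} + r^{2}}$ ($Q{\left(r,U \right)} = 8 \sqrt{r^{2} + U^{2}} = 8 \sqrt{U^{2} + r^{2}}$)
$Q{\left(P{\left(-5,4 \right)},-6 \right)} S{\left(31 \right)} = 8 \sqrt{\left(-6\right)^{2} + 4^{2}} \cdot 31 \left(1 + 31 + 31^{2}\right) = 8 \sqrt{36 + 16} \cdot 31 \left(1 + 31 + 961\right) = 8 \sqrt{52} \cdot 31 \cdot 993 = 8 \cdot 2 \sqrt{13} \cdot 30783 = 16 \sqrt{13} \cdot 30783 = 492528 \sqrt{13}$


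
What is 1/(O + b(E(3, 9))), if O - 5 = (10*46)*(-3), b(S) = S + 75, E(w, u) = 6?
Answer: -1/1294 ≈ -0.00077280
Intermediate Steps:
b(S) = 75 + S
O = -1375 (O = 5 + (10*46)*(-3) = 5 + 460*(-3) = 5 - 1380 = -1375)
1/(O + b(E(3, 9))) = 1/(-1375 + (75 + 6)) = 1/(-1375 + 81) = 1/(-1294) = -1/1294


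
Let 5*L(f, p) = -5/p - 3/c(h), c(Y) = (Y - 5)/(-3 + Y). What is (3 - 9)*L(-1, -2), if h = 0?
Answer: -21/25 ≈ -0.84000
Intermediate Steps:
c(Y) = (-5 + Y)/(-3 + Y)
L(f, p) = -9/25 - 1/p (L(f, p) = (-5/p - 3*(-3 + 0)/(-5 + 0))/5 = (-5/p - 3/(-5/(-3)))/5 = (-5/p - 3/((-⅓*(-5))))/5 = (-5/p - 3/5/3)/5 = (-5/p - 3*⅗)/5 = (-5/p - 9/5)/5 = (-9/5 - 5/p)/5 = -9/25 - 1/p)
(3 - 9)*L(-1, -2) = (3 - 9)*(-9/25 - 1/(-2)) = -6*(-9/25 - 1*(-½)) = -6*(-9/25 + ½) = -6*7/50 = -21/25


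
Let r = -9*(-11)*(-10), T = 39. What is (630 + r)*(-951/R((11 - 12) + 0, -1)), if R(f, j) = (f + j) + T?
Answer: 342360/37 ≈ 9253.0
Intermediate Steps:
R(f, j) = 39 + f + j (R(f, j) = (f + j) + 39 = 39 + f + j)
r = -990 (r = 99*(-10) = -990)
(630 + r)*(-951/R((11 - 12) + 0, -1)) = (630 - 990)*(-951/(39 + ((11 - 12) + 0) - 1)) = -(-342360)/(39 + (-1 + 0) - 1) = -(-342360)/(39 - 1 - 1) = -(-342360)/37 = -360*(-951/37) = 342360/37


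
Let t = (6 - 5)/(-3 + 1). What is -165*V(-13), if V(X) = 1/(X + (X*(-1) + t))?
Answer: 330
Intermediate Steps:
t = -½ (t = 1/(-2) = 1*(-½) = -½ ≈ -0.50000)
V(X) = -2 (V(X) = 1/(X + (X*(-1) - ½)) = 1/(X + (-X - ½)) = 1/(X + (-½ - X)) = 1/(-½) = -2)
-165*V(-13) = -165*(-2) = 330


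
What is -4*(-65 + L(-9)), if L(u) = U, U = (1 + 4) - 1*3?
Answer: 252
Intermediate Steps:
U = 2 (U = 5 - 3 = 2)
L(u) = 2
-4*(-65 + L(-9)) = -4*(-65 + 2) = -4*(-63) = 252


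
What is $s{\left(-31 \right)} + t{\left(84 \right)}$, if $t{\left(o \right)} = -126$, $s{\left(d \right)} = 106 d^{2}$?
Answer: $101740$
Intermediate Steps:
$s{\left(-31 \right)} + t{\left(84 \right)} = 106 \left(-31\right)^{2} - 126 = 106 \cdot 961 - 126 = 101866 - 126 = 101740$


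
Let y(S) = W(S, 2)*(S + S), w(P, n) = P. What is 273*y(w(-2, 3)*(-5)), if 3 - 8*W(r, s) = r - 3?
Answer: -2730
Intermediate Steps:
W(r, s) = ¾ - r/8 (W(r, s) = 3/8 - (r - 3)/8 = 3/8 - (-3 + r)/8 = 3/8 + (3/8 - r/8) = ¾ - r/8)
y(S) = 2*S*(¾ - S/8) (y(S) = (¾ - S/8)*(S + S) = (¾ - S/8)*(2*S) = 2*S*(¾ - S/8))
273*y(w(-2, 3)*(-5)) = 273*((-2*(-5))*(6 - (-2)*(-5))/4) = 273*((¼)*10*(6 - 1*10)) = 273*((¼)*10*(6 - 10)) = 273*((¼)*10*(-4)) = 273*(-10) = -2730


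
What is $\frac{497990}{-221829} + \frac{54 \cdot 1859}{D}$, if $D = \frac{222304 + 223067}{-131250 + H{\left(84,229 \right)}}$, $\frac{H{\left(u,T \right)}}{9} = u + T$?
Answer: $- \frac{953411796430564}{32932067853} \approx -28951.0$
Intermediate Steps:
$H{\left(u,T \right)} = 9 T + 9 u$ ($H{\left(u,T \right)} = 9 \left(u + T\right) = 9 \left(T + u\right) = 9 T + 9 u$)
$D = - \frac{148457}{42811}$ ($D = \frac{222304 + 223067}{-131250 + \left(9 \cdot 229 + 9 \cdot 84\right)} = \frac{445371}{-131250 + \left(2061 + 756\right)} = \frac{445371}{-131250 + 2817} = \frac{445371}{-128433} = 445371 \left(- \frac{1}{128433}\right) = - \frac{148457}{42811} \approx -3.4677$)
$\frac{497990}{-221829} + \frac{54 \cdot 1859}{D} = \frac{497990}{-221829} + \frac{54 \cdot 1859}{- \frac{148457}{42811}} = 497990 \left(- \frac{1}{221829}\right) + 100386 \left(- \frac{42811}{148457}\right) = - \frac{497990}{221829} - \frac{4297625046}{148457} = - \frac{953411796430564}{32932067853}$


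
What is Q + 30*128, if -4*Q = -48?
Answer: 3852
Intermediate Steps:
Q = 12 (Q = -1/4*(-48) = 12)
Q + 30*128 = 12 + 30*128 = 12 + 3840 = 3852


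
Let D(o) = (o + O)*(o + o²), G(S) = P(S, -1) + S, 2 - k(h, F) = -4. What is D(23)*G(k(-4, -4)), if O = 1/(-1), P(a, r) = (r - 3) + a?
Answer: 97152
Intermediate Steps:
k(h, F) = 6 (k(h, F) = 2 - 1*(-4) = 2 + 4 = 6)
P(a, r) = -3 + a + r (P(a, r) = (-3 + r) + a = -3 + a + r)
O = -1
G(S) = -4 + 2*S (G(S) = (-3 + S - 1) + S = (-4 + S) + S = -4 + 2*S)
D(o) = (-1 + o)*(o + o²) (D(o) = (o - 1)*(o + o²) = (-1 + o)*(o + o²))
D(23)*G(k(-4, -4)) = (23³ - 1*23)*(-4 + 2*6) = (12167 - 23)*(-4 + 12) = 12144*8 = 97152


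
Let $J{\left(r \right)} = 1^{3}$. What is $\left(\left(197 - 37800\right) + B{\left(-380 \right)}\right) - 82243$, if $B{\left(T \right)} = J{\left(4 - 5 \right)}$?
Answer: $-119845$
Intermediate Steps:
$J{\left(r \right)} = 1$
$B{\left(T \right)} = 1$
$\left(\left(197 - 37800\right) + B{\left(-380 \right)}\right) - 82243 = \left(\left(197 - 37800\right) + 1\right) - 82243 = \left(-37603 + 1\right) - 82243 = -37602 - 82243 = -119845$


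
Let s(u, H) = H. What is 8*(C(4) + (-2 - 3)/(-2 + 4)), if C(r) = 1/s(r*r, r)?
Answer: -18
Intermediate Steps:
C(r) = 1/r
8*(C(4) + (-2 - 3)/(-2 + 4)) = 8*(1/4 + (-2 - 3)/(-2 + 4)) = 8*(¼ - 5/2) = 8*(-9/4) = -18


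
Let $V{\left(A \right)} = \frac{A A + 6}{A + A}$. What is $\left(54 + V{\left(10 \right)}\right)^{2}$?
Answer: $\frac{351649}{100} \approx 3516.5$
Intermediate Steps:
$V{\left(A \right)} = \frac{6 + A^{2}}{2 A}$ ($V{\left(A \right)} = \frac{A^{2} + 6}{2 A} = \left(6 + A^{2}\right) \frac{1}{2 A} = \frac{6 + A^{2}}{2 A}$)
$\left(54 + V{\left(10 \right)}\right)^{2} = \left(54 + \left(\frac{1}{2} \cdot 10 + \frac{3}{10}\right)\right)^{2} = \left(54 + \left(5 + 3 \cdot \frac{1}{10}\right)\right)^{2} = \left(54 + \left(5 + \frac{3}{10}\right)\right)^{2} = \left(54 + \frac{53}{10}\right)^{2} = \left(\frac{593}{10}\right)^{2} = \frac{351649}{100}$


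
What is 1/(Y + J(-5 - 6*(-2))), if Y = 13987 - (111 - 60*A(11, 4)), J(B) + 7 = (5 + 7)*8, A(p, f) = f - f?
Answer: 1/13965 ≈ 7.1608e-5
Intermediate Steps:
A(p, f) = 0
J(B) = 89 (J(B) = -7 + (5 + 7)*8 = -7 + 12*8 = -7 + 96 = 89)
Y = 13876 (Y = 13987 - (111 - 60*0) = 13987 - (111 + 0) = 13987 - 1*111 = 13987 - 111 = 13876)
1/(Y + J(-5 - 6*(-2))) = 1/(13876 + 89) = 1/13965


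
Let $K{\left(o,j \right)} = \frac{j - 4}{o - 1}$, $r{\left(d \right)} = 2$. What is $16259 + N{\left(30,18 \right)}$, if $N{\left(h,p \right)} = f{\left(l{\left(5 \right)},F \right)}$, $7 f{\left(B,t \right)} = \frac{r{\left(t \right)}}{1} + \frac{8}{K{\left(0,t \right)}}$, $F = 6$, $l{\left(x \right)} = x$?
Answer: $\frac{113811}{7} \approx 16259.0$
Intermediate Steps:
$K{\left(o,j \right)} = \frac{-4 + j}{-1 + o}$
$f{\left(B,t \right)} = \frac{2}{7} + \frac{8}{7 \left(4 - t\right)}$ ($f{\left(B,t \right)} = \frac{\frac{2}{1} + \frac{8}{\frac{1}{-1 + 0} \left(-4 + t\right)}}{7} = \frac{2 \cdot 1 + \frac{8}{\frac{1}{-1} \left(-4 + t\right)}}{7} = \frac{2 + \frac{8}{\left(-1\right) \left(-4 + t\right)}}{7} = \frac{2 + \frac{8}{4 - t}}{7} = \frac{2}{7} + \frac{8}{7 \left(4 - t\right)}$)
$N{\left(h,p \right)} = - \frac{2}{7}$ ($N{\left(h,p \right)} = \frac{2 \left(8 - 6\right)}{7 \left(4 - 6\right)} = \frac{2}{7} \frac{1}{-2} \cdot 2 = \frac{2}{7} \left(- \frac{1}{2}\right) 2 = - \frac{2}{7}$)
$16259 + N{\left(30,18 \right)} = 16259 - \frac{2}{7} = \frac{113811}{7}$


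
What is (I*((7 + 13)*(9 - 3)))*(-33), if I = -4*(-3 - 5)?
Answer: -126720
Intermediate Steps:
I = 32 (I = -4*(-8) = 32)
(I*((7 + 13)*(9 - 3)))*(-33) = (32*((7 + 13)*(9 - 3)))*(-33) = (32*(20*6))*(-33) = (32*120)*(-33) = 3840*(-33) = -126720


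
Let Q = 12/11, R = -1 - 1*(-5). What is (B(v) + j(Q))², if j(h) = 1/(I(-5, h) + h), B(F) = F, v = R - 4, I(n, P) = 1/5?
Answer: 3025/5041 ≈ 0.60008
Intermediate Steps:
I(n, P) = ⅕
R = 4 (R = -1 + 5 = 4)
v = 0 (v = 4 - 4 = 0)
Q = 12/11 (Q = 12*(1/11) = 12/11 ≈ 1.0909)
j(h) = 1/(⅕ + h)
(B(v) + j(Q))² = (0 + 5/(1 + 5*(12/11)))² = (0 + 5/(1 + 60/11))² = (0 + 5/(71/11))² = (0 + 5*(11/71))² = (0 + 55/71)² = (55/71)² = 3025/5041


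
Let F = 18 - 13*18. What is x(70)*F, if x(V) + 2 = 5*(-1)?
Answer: 1512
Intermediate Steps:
x(V) = -7 (x(V) = -2 + 5*(-1) = -2 - 5 = -7)
F = -216 (F = 18 - 234 = -216)
x(70)*F = -7*(-216) = 1512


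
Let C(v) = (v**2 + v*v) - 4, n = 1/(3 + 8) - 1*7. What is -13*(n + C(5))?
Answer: -5590/11 ≈ -508.18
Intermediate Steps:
n = -76/11 (n = 1/11 - 7 = -76/11 ≈ -6.9091)
C(v) = -4 + 2*v**2 (C(v) = (v**2 + v**2) - 4 = 2*v**2 - 4 = -4 + 2*v**2)
-13*(n + C(5)) = -13*(-76/11 + (-4 + 2*5**2)) = -13*(-76/11 + (-4 + 2*25)) = -13*(-76/11 + (-4 + 50)) = -13*(-76/11 + 46) = -13*430/11 = -5590/11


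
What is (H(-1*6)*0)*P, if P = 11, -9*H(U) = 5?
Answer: 0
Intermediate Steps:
H(U) = -5/9 (H(U) = -⅑*5 = -5/9)
(H(-1*6)*0)*P = -5/9*0*11 = 0*11 = 0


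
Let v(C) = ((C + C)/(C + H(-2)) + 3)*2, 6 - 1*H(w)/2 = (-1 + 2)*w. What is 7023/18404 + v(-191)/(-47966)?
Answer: 29459014147/77242048100 ≈ 0.38139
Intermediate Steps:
H(w) = 12 - 2*w (H(w) = 12 - 2*(-1 + 2)*w = 12 - 2*w)
v(C) = 6 + 4*C/(16 + C) (v(C) = ((C + C)/(C + (12 - 2*(-2))) + 3)*2 = ((2*C)/(C + (12 + 4)) + 3)*2 = ((2*C)/(C + 16) + 3)*2 = ((2*C)/(16 + C) + 3)*2 = (2*C/(16 + C) + 3)*2 = (3 + 2*C/(16 + C))*2 = 6 + 4*C/(16 + C))
7023/18404 + v(-191)/(-47966) = 7023/18404 + (2*(48 + 5*(-191))/(16 - 191))/(-47966) = 7023*(1/18404) + (2*(48 - 955)/(-175))*(-1/47966) = 7023/18404 + (2*(-1/175)*(-907))*(-1/47966) = 7023/18404 + (1814/175)*(-1/47966) = 7023/18404 - 907/4197025 = 29459014147/77242048100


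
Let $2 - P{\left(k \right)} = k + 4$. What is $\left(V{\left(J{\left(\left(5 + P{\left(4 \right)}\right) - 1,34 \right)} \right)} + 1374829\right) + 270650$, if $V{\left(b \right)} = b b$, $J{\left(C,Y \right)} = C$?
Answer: $1645483$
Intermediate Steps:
$P{\left(k \right)} = -2 - k$ ($P{\left(k \right)} = 2 - \left(k + 4\right) = 2 - \left(4 + k\right) = -2 - k$)
$V{\left(b \right)} = b^{2}$
$\left(V{\left(J{\left(\left(5 + P{\left(4 \right)}\right) - 1,34 \right)} \right)} + 1374829\right) + 270650 = \left(\left(\left(5 - 6\right) - 1\right)^{2} + 1374829\right) + 270650 = \left(\left(-1 - 1\right)^{2} + 1374829\right) + 270650 = \left(\left(-2\right)^{2} + 1374829\right) + 270650 = \left(4 + 1374829\right) + 270650 = 1374833 + 270650 = 1645483$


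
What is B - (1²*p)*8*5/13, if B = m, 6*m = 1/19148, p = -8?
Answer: 36764173/1493544 ≈ 24.615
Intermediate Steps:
m = 1/114888 (m = (⅙)/19148 = (⅙)*(1/19148) = 1/114888 ≈ 8.7041e-6)
B = 1/114888 ≈ 8.7041e-6
B - (1²*p)*8*5/13 = 1/114888 - (1²*(-8))*8*5/13 = 1/114888 - (1*(-8))*8*5*(1/13) = 1/114888 - (-8*8)*5/13 = 1/114888 - (-64)*5/13 = 1/114888 - 1*(-320/13) = 1/114888 + 320/13 = 36764173/1493544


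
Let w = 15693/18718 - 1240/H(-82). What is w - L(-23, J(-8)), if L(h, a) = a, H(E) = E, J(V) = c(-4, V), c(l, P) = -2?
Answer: 13783449/767438 ≈ 17.960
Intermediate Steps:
J(V) = -2
w = 12248573/767438 (w = 15693/18718 - 1240/(-82) = 15693*(1/18718) - 1240*(-1/82) = 15693/18718 + 620/41 = 12248573/767438 ≈ 15.960)
w - L(-23, J(-8)) = 12248573/767438 - 1*(-2) = 12248573/767438 + 2 = 13783449/767438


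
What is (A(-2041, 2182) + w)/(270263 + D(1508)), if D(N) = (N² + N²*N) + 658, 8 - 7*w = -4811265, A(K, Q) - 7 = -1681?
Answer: 4799555/24022834479 ≈ 0.00019979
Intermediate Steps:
A(K, Q) = -1674 (A(K, Q) = 7 - 1681 = -1674)
w = 4811273/7 (w = 8/7 - ⅐*(-4811265) = 8/7 + 4811265/7 = 4811273/7 ≈ 6.8733e+5)
D(N) = 658 + N² + N³ (D(N) = (N² + N³) + 658 = 658 + N² + N³)
(A(-2041, 2182) + w)/(270263 + D(1508)) = (-1674 + 4811273/7)/(270263 + (658 + 1508² + 1508³)) = 4799555/(7*(270263 + (658 + 2274064 + 3429288512))) = 4799555/(7*(270263 + 3431563234)) = (4799555/7)/3431833497 = (4799555/7)*(1/3431833497) = 4799555/24022834479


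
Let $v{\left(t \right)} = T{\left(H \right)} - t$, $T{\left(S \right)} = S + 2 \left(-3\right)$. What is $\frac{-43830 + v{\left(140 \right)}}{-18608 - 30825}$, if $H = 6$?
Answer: $\frac{43970}{49433} \approx 0.88949$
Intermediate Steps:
$T{\left(S \right)} = -6 + S$ ($T{\left(S \right)} = S - 6 = -6 + S$)
$v{\left(t \right)} = - t$ ($v{\left(t \right)} = \left(-6 + 6\right) - t = 0 - t = - t$)
$\frac{-43830 + v{\left(140 \right)}}{-18608 - 30825} = \frac{-43830 - 140}{-18608 - 30825} = \frac{-43830 - 140}{-49433} = \left(-43970\right) \left(- \frac{1}{49433}\right) = \frac{43970}{49433}$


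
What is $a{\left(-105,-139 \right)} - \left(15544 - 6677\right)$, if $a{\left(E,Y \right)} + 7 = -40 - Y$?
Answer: $-8775$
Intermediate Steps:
$a{\left(E,Y \right)} = -47 - Y$ ($a{\left(E,Y \right)} = -7 - \left(40 + Y\right) = -47 - Y$)
$a{\left(-105,-139 \right)} - \left(15544 - 6677\right) = \left(-47 - -139\right) - \left(15544 - 6677\right) = \left(-47 + 139\right) - 8867 = 92 - 8867 = -8775$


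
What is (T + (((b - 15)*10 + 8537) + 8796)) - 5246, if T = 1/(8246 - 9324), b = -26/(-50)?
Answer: 64368453/5390 ≈ 11942.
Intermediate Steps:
b = 13/25 (b = -26*(-1/50) = 13/25 ≈ 0.52000)
T = -1/1078 (T = 1/(-1078) = -1/1078 ≈ -0.00092764)
(T + (((b - 15)*10 + 8537) + 8796)) - 5246 = (-1/1078 + (((13/25 - 15)*10 + 8537) + 8796)) - 5246 = (-1/1078 + ((-362/25*10 + 8537) + 8796)) - 5246 = (-1/1078 + ((-724/5 + 8537) + 8796)) - 5246 = (-1/1078 + (41961/5 + 8796)) - 5246 = (-1/1078 + 85941/5) - 5246 = 92644393/5390 - 5246 = 64368453/5390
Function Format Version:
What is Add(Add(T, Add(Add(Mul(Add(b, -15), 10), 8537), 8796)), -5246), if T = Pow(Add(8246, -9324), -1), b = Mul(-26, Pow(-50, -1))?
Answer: Rational(64368453, 5390) ≈ 11942.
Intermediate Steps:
b = Rational(13, 25) (b = Mul(-26, Rational(-1, 50)) = Rational(13, 25) ≈ 0.52000)
T = Rational(-1, 1078) (T = Pow(-1078, -1) = Rational(-1, 1078) ≈ -0.00092764)
Add(Add(T, Add(Add(Mul(Add(b, -15), 10), 8537), 8796)), -5246) = Add(Add(Rational(-1, 1078), Add(Add(Mul(Add(Rational(13, 25), -15), 10), 8537), 8796)), -5246) = Add(Add(Rational(-1, 1078), Add(Add(Mul(Rational(-362, 25), 10), 8537), 8796)), -5246) = Add(Add(Rational(-1, 1078), Add(Add(Rational(-724, 5), 8537), 8796)), -5246) = Add(Add(Rational(-1, 1078), Add(Rational(41961, 5), 8796)), -5246) = Add(Add(Rational(-1, 1078), Rational(85941, 5)), -5246) = Add(Rational(92644393, 5390), -5246) = Rational(64368453, 5390)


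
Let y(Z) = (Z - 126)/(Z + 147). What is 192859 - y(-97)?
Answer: 9643173/50 ≈ 1.9286e+5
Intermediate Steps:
y(Z) = (-126 + Z)/(147 + Z)
192859 - y(-97) = 192859 - (-126 - 97)/(147 - 97) = 192859 - (-223)/50 = 192859 - 1*(-223/50) = 192859 + 223/50 = 9643173/50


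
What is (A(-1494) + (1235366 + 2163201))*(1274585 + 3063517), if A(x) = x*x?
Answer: 24426130135506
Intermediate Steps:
A(x) = x**2
(A(-1494) + (1235366 + 2163201))*(1274585 + 3063517) = ((-1494)**2 + (1235366 + 2163201))*(1274585 + 3063517) = (2232036 + 3398567)*4338102 = 5630603*4338102 = 24426130135506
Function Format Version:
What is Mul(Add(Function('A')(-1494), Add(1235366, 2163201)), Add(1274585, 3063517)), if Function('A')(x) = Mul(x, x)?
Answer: 24426130135506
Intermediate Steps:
Function('A')(x) = Pow(x, 2)
Mul(Add(Function('A')(-1494), Add(1235366, 2163201)), Add(1274585, 3063517)) = Mul(Add(Pow(-1494, 2), Add(1235366, 2163201)), Add(1274585, 3063517)) = Mul(Add(2232036, 3398567), 4338102) = Mul(5630603, 4338102) = 24426130135506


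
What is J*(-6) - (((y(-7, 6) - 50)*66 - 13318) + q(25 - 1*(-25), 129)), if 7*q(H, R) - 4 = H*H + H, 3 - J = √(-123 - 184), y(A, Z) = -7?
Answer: 116880/7 + 6*I*√307 ≈ 16697.0 + 105.13*I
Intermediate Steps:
J = 3 - I*√307 (J = 3 - √(-123 - 184) = 3 - √(-307) = 3 - I*√307 ≈ 3.0 - 17.521*I)
q(H, R) = 4/7 + H/7 + H²/7 (q(H, R) = 4/7 + (H*H + H)/7 = 4/7 + (H² + H)/7 = 4/7 + (H + H²)/7 = 4/7 + (H/7 + H²/7) = 4/7 + H/7 + H²/7)
J*(-6) - (((y(-7, 6) - 50)*66 - 13318) + q(25 - 1*(-25), 129)) = (3 - I*√307)*(-6) - (((-7 - 50)*66 - 13318) + (4/7 + (25 - 1*(-25))/7 + (25 - 1*(-25))²/7)) = (-18 + 6*I*√307) - ((-57*66 - 13318) + (4/7 + (25 + 25)/7 + (25 + 25)²/7)) = (-18 + 6*I*√307) - ((-3762 - 13318) + (4/7 + (⅐)*50 + (⅐)*50²)) = (-18 + 6*I*√307) - (-17080 + (4/7 + 50/7 + (⅐)*2500)) = (-18 + 6*I*√307) - (-17080 + (4/7 + 50/7 + 2500/7)) = (-18 + 6*I*√307) - (-17080 + 2554/7) = (-18 + 6*I*√307) - 1*(-117006/7) = (-18 + 6*I*√307) + 117006/7 = 116880/7 + 6*I*√307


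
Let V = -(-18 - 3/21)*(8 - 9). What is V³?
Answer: -2048383/343 ≈ -5972.0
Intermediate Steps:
V = -127/7 (V = -(-18 - 3*1/21)*(-1) = -(-18 - ⅐)*(-1) = -(-127)*(-1)/7 = -1*127/7 = -127/7 ≈ -18.143)
V³ = (-127/7)³ = -2048383/343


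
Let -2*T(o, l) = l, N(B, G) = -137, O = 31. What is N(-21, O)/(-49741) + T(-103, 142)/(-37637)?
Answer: 8687880/1872102017 ≈ 0.0046407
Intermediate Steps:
T(o, l) = -l/2
N(-21, O)/(-49741) + T(-103, 142)/(-37637) = -137/(-49741) - 1/2*142/(-37637) = -137*(-1/49741) - 71*(-1/37637) = 137/49741 + 71/37637 = 8687880/1872102017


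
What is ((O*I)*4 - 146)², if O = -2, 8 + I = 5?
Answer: 14884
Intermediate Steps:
I = -3 (I = -8 + 5 = -3)
((O*I)*4 - 146)² = (-2*(-3)*4 - 146)² = (6*4 - 146)² = (24 - 146)² = (-122)² = 14884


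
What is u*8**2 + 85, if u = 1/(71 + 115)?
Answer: 7937/93 ≈ 85.344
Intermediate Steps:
u = 1/186 ≈ 0.0053763
u*8**2 + 85 = (1/186)*8**2 + 85 = (1/186)*64 + 85 = 32/93 + 85 = 7937/93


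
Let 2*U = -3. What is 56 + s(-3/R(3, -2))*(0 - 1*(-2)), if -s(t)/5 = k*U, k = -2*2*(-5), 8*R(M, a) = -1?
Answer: 356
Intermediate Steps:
U = -3/2 (U = (½)*(-3) = -3/2 ≈ -1.5000)
R(M, a) = -⅛ (R(M, a) = (⅛)*(-1) = -⅛)
k = 20 (k = -4*(-5) = 20)
s(t) = 150 (s(t) = -100*(-3)/2 = -5*(-30) = 150)
56 + s(-3/R(3, -2))*(0 - 1*(-2)) = 56 + 150*(0 - 1*(-2)) = 56 + 150*(0 + 2) = 56 + 150*2 = 56 + 300 = 356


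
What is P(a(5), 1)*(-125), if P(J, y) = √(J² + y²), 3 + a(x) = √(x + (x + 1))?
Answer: -125*√(21 - 6*√11) ≈ -131.12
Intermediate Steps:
a(x) = -3 + √(1 + 2*x) (a(x) = -3 + √(x + (x + 1)) = -3 + √(x + (1 + x)) = -3 + √(1 + 2*x))
P(a(5), 1)*(-125) = √((-3 + √(1 + 2*5))² + 1²)*(-125) = √((-3 + √(1 + 10))² + 1)*(-125) = √((-3 + √11)² + 1)*(-125) = √(1 + (-3 + √11)²)*(-125) = -125*√(1 + (-3 + √11)²)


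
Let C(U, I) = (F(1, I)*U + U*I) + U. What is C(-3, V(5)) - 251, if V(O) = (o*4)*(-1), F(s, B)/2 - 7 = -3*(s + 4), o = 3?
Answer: -170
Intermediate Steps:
F(s, B) = -10 - 6*s (F(s, B) = 14 + 2*(-3*(s + 4)) = 14 + 2*(-3*(4 + s)) = 14 + 2*(-12 - 3*s) = 14 + (-24 - 6*s) = -10 - 6*s)
V(O) = -12 (V(O) = (3*4)*(-1) = 12*(-1) = -12)
C(U, I) = -15*U + I*U (C(U, I) = ((-10 - 6*1)*U + U*I) + U = ((-10 - 6)*U + I*U) + U = (-16*U + I*U) + U = -15*U + I*U)
C(-3, V(5)) - 251 = -3*(-15 - 12) - 251 = -3*(-27) - 251 = 81 - 251 = -170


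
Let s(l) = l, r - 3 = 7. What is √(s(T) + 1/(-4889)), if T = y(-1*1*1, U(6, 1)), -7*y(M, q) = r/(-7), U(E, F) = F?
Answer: 221*√4889/34223 ≈ 0.45153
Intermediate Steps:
r = 10 (r = 3 + 7 = 10)
y(M, q) = 10/49 (y(M, q) = -10/(7*(-7)) = -10*(-1)/(7*7) = -⅐*(-10/7) = 10/49)
T = 10/49 ≈ 0.20408
√(s(T) + 1/(-4889)) = √(10/49 + 1/(-4889)) = √(10/49 - 1/4889) = √(48841/239561) = 221*√4889/34223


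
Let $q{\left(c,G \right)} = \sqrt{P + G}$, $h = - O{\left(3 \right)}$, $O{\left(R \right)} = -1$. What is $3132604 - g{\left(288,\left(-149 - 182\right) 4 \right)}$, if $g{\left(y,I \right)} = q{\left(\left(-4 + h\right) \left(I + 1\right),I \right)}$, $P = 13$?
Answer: $3132604 - i \sqrt{1311} \approx 3.1326 \cdot 10^{6} - 36.208 i$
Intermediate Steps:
$h = 1$ ($h = \left(-1\right) \left(-1\right) = 1$)
$q{\left(c,G \right)} = \sqrt{13 + G}$
$g{\left(y,I \right)} = \sqrt{13 + I}$
$3132604 - g{\left(288,\left(-149 - 182\right) 4 \right)} = 3132604 - \sqrt{13 + \left(-149 - 182\right) 4} = 3132604 - \sqrt{13 - 1324} = 3132604 - \sqrt{-1311} = 3132604 - i \sqrt{1311}$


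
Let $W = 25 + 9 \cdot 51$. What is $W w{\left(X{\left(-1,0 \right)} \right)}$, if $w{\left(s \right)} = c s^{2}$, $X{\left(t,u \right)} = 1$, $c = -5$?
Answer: $-2420$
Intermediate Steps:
$W = 484$ ($W = 25 + 459 = 484$)
$w{\left(s \right)} = - 5 s^{2}$
$W w{\left(X{\left(-1,0 \right)} \right)} = 484 \left(- 5 \cdot 1^{2}\right) = 484 \left(\left(-5\right) 1\right) = 484 \left(-5\right) = -2420$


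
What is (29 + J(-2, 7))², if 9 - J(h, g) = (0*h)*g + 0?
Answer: 1444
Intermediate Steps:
J(h, g) = 9 (J(h, g) = 9 - ((0*h)*g + 0) = 9 - (0*g + 0) = 9 - (0 + 0) = 9 - 1*0 = 9 + 0 = 9)
(29 + J(-2, 7))² = (29 + 9)² = 38² = 1444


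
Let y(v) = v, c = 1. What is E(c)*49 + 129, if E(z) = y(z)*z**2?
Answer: 178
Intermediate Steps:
E(z) = z**3 (E(z) = z*z**2 = z**3)
E(c)*49 + 129 = 1**3*49 + 129 = 1*49 + 129 = 49 + 129 = 178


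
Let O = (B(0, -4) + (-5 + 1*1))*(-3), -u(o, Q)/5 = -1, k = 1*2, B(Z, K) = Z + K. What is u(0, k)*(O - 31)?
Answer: -35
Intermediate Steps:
B(Z, K) = K + Z
k = 2
u(o, Q) = 5 (u(o, Q) = -5*(-1) = 5)
O = 24 (O = ((-4 + 0) + (-5 + 1*1))*(-3) = (-4 + (-5 + 1))*(-3) = (-4 - 4)*(-3) = -8*(-3) = 24)
u(0, k)*(O - 31) = 5*(24 - 31) = 5*(-7) = -35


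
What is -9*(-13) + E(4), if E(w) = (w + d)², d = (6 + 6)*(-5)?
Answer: 3253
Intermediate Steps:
d = -60 (d = 12*(-5) = -60)
E(w) = (-60 + w)² (E(w) = (w - 60)² = (-60 + w)²)
-9*(-13) + E(4) = -9*(-13) + (-60 + 4)² = 117 + (-56)² = 117 + 3136 = 3253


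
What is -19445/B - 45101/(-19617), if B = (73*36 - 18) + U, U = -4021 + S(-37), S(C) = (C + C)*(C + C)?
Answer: -4402600/1772069 ≈ -2.4844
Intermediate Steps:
S(C) = 4*C² (S(C) = (2*C)*(2*C) = 4*C²)
U = 1455 (U = -4021 + 4*(-37)² = -4021 + 4*1369 = -4021 + 5476 = 1455)
B = 4065 (B = (73*36 - 18) + 1455 = (2628 - 18) + 1455 = 2610 + 1455 = 4065)
-19445/B - 45101/(-19617) = -19445/4065 - 45101/(-19617) = -19445*1/4065 - 45101*(-1/19617) = -3889/813 + 45101/19617 = -4402600/1772069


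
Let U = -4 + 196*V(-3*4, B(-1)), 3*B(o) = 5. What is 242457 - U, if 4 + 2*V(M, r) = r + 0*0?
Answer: 728069/3 ≈ 2.4269e+5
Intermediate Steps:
B(o) = 5/3 (B(o) = (⅓)*5 = 5/3)
V(M, r) = -2 + r/2 (V(M, r) = -2 + (r + 0*0)/2 = -2 + (r + 0)/2 = -2 + r/2)
U = -698/3 (U = -4 + 196*(-2 + (½)*(5/3)) = -4 + 196*(-2 + ⅚) = -4 + 196*(-7/6) = -4 - 686/3 = -698/3 ≈ -232.67)
242457 - U = 242457 - 1*(-698/3) = 242457 + 698/3 = 728069/3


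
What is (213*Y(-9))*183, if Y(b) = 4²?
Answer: 623664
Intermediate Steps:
Y(b) = 16
(213*Y(-9))*183 = (213*16)*183 = 3408*183 = 623664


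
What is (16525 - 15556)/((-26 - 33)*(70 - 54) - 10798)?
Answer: -17/206 ≈ -0.082524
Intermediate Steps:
(16525 - 15556)/((-26 - 33)*(70 - 54) - 10798) = 969/(-59*16 - 10798) = 969/(-944 - 10798) = 969/(-11742) = 969*(-1/11742) = -17/206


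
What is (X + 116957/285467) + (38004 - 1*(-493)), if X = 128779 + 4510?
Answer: 49039351019/285467 ≈ 1.7179e+5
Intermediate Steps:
X = 133289
(X + 116957/285467) + (38004 - 1*(-493)) = (133289 + 116957/285467) + (38004 - 1*(-493)) = (133289 + 116957*(1/285467)) + (38004 + 493) = (133289 + 116957/285467) + 38497 = 38049727920/285467 + 38497 = 49039351019/285467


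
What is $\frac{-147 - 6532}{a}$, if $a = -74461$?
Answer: $\frac{6679}{74461} \approx 0.089698$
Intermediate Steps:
$\frac{-147 - 6532}{a} = \frac{-147 - 6532}{-74461} = \left(-147 - 6532\right) \left(- \frac{1}{74461}\right) = \left(-6679\right) \left(- \frac{1}{74461}\right) = \frac{6679}{74461}$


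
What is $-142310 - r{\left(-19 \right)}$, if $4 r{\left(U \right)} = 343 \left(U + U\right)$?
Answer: $- \frac{278103}{2} \approx -1.3905 \cdot 10^{5}$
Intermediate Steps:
$r{\left(U \right)} = \frac{343 U}{2}$ ($r{\left(U \right)} = \frac{343 \left(U + U\right)}{4} = \frac{343 \cdot 2 U}{4} = \frac{686 U}{4} = \frac{343 U}{2}$)
$-142310 - r{\left(-19 \right)} = -142310 - \frac{343}{2} \left(-19\right) = -142310 - - \frac{6517}{2} = -142310 + \frac{6517}{2} = - \frac{278103}{2}$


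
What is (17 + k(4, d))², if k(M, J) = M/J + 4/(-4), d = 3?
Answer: 2704/9 ≈ 300.44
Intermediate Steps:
k(M, J) = -1 + M/J (k(M, J) = M/J + 4*(-¼) = M/J - 1 = -1 + M/J)
(17 + k(4, d))² = (17 + (4 - 1*3)/3)² = (17 + (4 - 3)/3)² = (17 + (⅓)*1)² = (17 + ⅓)² = (52/3)² = 2704/9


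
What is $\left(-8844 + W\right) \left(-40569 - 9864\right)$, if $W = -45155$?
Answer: $2723331567$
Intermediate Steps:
$\left(-8844 + W\right) \left(-40569 - 9864\right) = \left(-8844 - 45155\right) \left(-40569 - 9864\right) = \left(-53999\right) \left(-50433\right) = 2723331567$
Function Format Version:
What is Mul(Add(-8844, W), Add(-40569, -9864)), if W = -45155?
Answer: 2723331567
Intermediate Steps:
Mul(Add(-8844, W), Add(-40569, -9864)) = Mul(Add(-8844, -45155), Add(-40569, -9864)) = Mul(-53999, -50433) = 2723331567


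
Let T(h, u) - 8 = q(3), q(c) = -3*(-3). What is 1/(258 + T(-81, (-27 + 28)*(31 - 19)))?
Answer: 1/275 ≈ 0.0036364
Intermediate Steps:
q(c) = 9
T(h, u) = 17 (T(h, u) = 8 + 9 = 17)
1/(258 + T(-81, (-27 + 28)*(31 - 19))) = 1/(258 + 17) = 1/275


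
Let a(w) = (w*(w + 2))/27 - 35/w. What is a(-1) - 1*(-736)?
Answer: 20816/27 ≈ 770.96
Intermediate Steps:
a(w) = -35/w + w*(2 + w)/27 (a(w) = (w*(2 + w))*(1/27) - 35/w = w*(2 + w)/27 - 35/w = -35/w + w*(2 + w)/27)
a(-1) - 1*(-736) = (1/27)*(-945 + (-1)**2*(2 - 1))/(-1) - 1*(-736) = (1/27)*(-1)*(-945 + 1*1) + 736 = (1/27)*(-1)*(-945 + 1) + 736 = (1/27)*(-1)*(-944) + 736 = 944/27 + 736 = 20816/27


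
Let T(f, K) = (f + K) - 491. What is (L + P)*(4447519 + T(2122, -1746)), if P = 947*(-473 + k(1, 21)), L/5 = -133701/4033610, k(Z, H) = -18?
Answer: -834126873449169690/403361 ≈ -2.0679e+12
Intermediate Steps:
T(f, K) = -491 + K + f (T(f, K) = (K + f) - 491 = -491 + K + f)
L = -133701/806722 (L = 5*(-133701/4033610) = -133701/806722 ≈ -0.16573)
P = -464977 (P = 947*(-473 - 18) = 947*(-491) = -464977)
(L + P)*(4447519 + T(2122, -1746)) = (-133701/806722 - 464977)*(4447519 + (-491 - 1746 + 2122)) = -375107309095*(4447519 - 115)/806722 = -375107309095/806722*4447404 = -834126873449169690/403361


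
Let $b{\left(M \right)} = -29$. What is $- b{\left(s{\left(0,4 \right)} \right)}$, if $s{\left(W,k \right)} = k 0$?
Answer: $29$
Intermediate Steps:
$s{\left(W,k \right)} = 0$
$- b{\left(s{\left(0,4 \right)} \right)} = \left(-1\right) \left(-29\right) = 29$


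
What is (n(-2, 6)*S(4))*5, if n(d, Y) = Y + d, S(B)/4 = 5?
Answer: 400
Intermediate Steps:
S(B) = 20 (S(B) = 4*5 = 20)
(n(-2, 6)*S(4))*5 = ((6 - 2)*20)*5 = (4*20)*5 = 80*5 = 400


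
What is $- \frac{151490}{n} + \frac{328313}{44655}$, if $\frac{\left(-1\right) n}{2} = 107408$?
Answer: $\frac{38645835679}{4796304240} \approx 8.0574$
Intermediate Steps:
$n = -214816$ ($n = \left(-2\right) 107408 = -214816$)
$- \frac{151490}{n} + \frac{328313}{44655} = - \frac{151490}{-214816} + \frac{328313}{44655} = \left(-151490\right) \left(- \frac{1}{214816}\right) + 328313 \cdot \frac{1}{44655} = \frac{75745}{107408} + \frac{328313}{44655} = \frac{38645835679}{4796304240}$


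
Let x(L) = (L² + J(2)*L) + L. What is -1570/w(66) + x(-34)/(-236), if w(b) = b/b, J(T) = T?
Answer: -185787/118 ≈ -1574.5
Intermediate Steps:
w(b) = 1
x(L) = L² + 3*L (x(L) = (L² + 2*L) + L = L² + 3*L)
-1570/w(66) + x(-34)/(-236) = -1570/1 - 34*(3 - 34)/(-236) = -1570*1 - 34*(-31)*(-1/236) = -1570 + 1054*(-1/236) = -1570 - 527/118 = -185787/118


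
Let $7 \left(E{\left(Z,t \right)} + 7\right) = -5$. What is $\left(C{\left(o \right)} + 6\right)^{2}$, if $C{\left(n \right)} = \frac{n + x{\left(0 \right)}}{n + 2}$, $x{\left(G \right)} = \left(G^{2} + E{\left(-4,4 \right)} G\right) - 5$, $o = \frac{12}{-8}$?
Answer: $49$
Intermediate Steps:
$E{\left(Z,t \right)} = - \frac{54}{7}$ ($E{\left(Z,t \right)} = -7 + \frac{1}{7} \left(-5\right) = -7 - \frac{5}{7} = - \frac{54}{7}$)
$o = - \frac{3}{2}$ ($o = 12 \left(- \frac{1}{8}\right) = - \frac{3}{2} \approx -1.5$)
$x{\left(G \right)} = -5 + G^{2} - \frac{54 G}{7}$ ($x{\left(G \right)} = \left(G^{2} - \frac{54 G}{7}\right) - 5 = -5 + G^{2} - \frac{54 G}{7}$)
$C{\left(n \right)} = \frac{-5 + n}{2 + n}$ ($C{\left(n \right)} = \frac{n - \left(5 - 0^{2}\right)}{n + 2} = \frac{n + \left(-5 + 0 + 0\right)}{2 + n} = \frac{n - 5}{2 + n} = \frac{-5 + n}{2 + n}$)
$\left(C{\left(o \right)} + 6\right)^{2} = \left(\frac{-5 - \frac{3}{2}}{2 - \frac{3}{2}} + 6\right)^{2} = \left(\frac{1}{\frac{1}{2}} \left(- \frac{13}{2}\right) + 6\right)^{2} = \left(2 \left(- \frac{13}{2}\right) + 6\right)^{2} = \left(-13 + 6\right)^{2} = \left(-7\right)^{2} = 49$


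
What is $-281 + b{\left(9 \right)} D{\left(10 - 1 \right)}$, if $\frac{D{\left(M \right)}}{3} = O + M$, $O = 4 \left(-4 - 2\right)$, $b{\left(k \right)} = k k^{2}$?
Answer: $-33086$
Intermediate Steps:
$b{\left(k \right)} = k^{3}$
$O = -24$ ($O = 4 \left(-6\right) = -24$)
$D{\left(M \right)} = -72 + 3 M$ ($D{\left(M \right)} = 3 \left(-24 + M\right) = -72 + 3 M$)
$-281 + b{\left(9 \right)} D{\left(10 - 1 \right)} = -281 + 9^{3} \left(-72 + 3 \left(10 - 1\right)\right) = -281 + 729 \left(-72 + 3 \cdot 9\right) = -281 + 729 \left(-72 + 27\right) = -281 + 729 \left(-45\right) = -281 - 32805 = -33086$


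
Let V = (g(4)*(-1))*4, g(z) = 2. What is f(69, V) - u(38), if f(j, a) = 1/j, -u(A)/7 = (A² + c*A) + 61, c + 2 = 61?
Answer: 1809802/69 ≈ 26229.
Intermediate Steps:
c = 59 (c = -2 + 61 = 59)
V = -8 (V = (2*(-1))*4 = -2*4 = -8)
u(A) = -427 - 413*A - 7*A² (u(A) = -7*((A² + 59*A) + 61) = -7*(61 + A² + 59*A) = -427 - 413*A - 7*A²)
f(69, V) - u(38) = 1/69 - (-427 - 413*38 - 7*38²) = 1/69 - (-427 - 15694 - 7*1444) = 1/69 - (-427 - 15694 - 10108) = 1/69 - 1*(-26229) = 1/69 + 26229 = 1809802/69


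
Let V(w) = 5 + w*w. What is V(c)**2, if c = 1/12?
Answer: 519841/20736 ≈ 25.069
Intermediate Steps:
c = 1/12 ≈ 0.083333
V(w) = 5 + w**2
V(c)**2 = (5 + (1/12)**2)**2 = (5 + 1/144)**2 = (721/144)**2 = 519841/20736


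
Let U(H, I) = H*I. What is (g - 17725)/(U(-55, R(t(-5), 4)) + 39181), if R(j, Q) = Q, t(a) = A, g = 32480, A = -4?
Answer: 1135/2997 ≈ 0.37871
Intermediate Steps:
t(a) = -4
(g - 17725)/(U(-55, R(t(-5), 4)) + 39181) = (32480 - 17725)/(-55*4 + 39181) = 14755/(-220 + 39181) = 14755/38961 = 14755*(1/38961) = 1135/2997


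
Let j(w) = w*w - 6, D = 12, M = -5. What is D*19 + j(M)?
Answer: 247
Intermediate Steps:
j(w) = -6 + w² (j(w) = w² - 6 = -6 + w²)
D*19 + j(M) = 12*19 + (-6 + (-5)²) = 228 + (-6 + 25) = 228 + 19 = 247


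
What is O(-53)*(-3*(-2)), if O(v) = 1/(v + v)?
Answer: -3/53 ≈ -0.056604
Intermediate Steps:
O(v) = 1/(2*v)
O(-53)*(-3*(-2)) = ((½)/(-53))*(-3*(-2)) = ((½)*(-1/53))*6 = -1/106*6 = -3/53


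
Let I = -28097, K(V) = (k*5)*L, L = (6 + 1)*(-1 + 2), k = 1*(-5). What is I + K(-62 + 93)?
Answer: -28272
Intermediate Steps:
k = -5
L = 7 (L = 7*1 = 7)
K(V) = -175 (K(V) = -5*5*7 = -25*7 = -175)
I + K(-62 + 93) = -28097 - 175 = -28272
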